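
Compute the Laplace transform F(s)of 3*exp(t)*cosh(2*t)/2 3*(s - 1)/(2*((s - 1)^2-4))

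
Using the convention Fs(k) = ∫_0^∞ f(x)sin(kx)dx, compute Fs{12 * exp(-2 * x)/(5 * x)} 12 * atan(k/2)/5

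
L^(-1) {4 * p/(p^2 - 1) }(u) 4 * cosh(u) 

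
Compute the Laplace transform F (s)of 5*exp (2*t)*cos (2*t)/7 5*(s - 2)/ (7*( (s - 2)^2+4))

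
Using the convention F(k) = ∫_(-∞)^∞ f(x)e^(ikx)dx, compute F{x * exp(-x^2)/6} I * sqrt(pi) * k * exp(-k^2/4)/12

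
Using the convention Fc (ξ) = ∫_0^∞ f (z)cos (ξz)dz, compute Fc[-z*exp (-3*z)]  (ξ^2 - 9)/ (ξ^2 + 9)^2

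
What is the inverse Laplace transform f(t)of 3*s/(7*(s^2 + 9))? 3*cos(3*t)/7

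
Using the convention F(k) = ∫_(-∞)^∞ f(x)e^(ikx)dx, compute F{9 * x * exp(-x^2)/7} 9 * I * sqrt(pi) * k * exp(-k^2/4)/14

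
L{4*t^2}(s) 8/s^3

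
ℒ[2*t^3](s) 12/s^4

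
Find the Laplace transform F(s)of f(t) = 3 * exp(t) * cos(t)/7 3 * (s - 1)/(7 * ((s - 1)^2 + 1))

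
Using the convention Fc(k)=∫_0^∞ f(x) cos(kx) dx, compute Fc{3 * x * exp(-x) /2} 3 * (1 - k^2) /(2 * (k^2 + 1) ^2) 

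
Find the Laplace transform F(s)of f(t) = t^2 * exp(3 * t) 2/(s - 3)^3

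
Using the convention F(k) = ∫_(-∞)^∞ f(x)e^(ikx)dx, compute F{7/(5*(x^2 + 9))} 7*pi*exp(-3*Abs(k))/15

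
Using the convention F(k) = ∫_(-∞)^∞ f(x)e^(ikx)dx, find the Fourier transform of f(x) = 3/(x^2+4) 3*pi*exp(-2*Abs(k))/2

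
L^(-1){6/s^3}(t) 3 * t^2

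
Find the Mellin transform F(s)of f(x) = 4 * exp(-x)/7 4 * gamma(s)/7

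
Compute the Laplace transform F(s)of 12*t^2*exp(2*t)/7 24/(7*(s - 2)^3)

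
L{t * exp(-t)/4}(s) 1/(4 * (s+1)^2)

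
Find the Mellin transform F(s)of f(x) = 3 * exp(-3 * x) 3^(1 - s) * gamma(s)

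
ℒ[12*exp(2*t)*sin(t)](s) 12/((s - 2)^2+1)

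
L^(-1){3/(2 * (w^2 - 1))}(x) 3 * sinh(x)/2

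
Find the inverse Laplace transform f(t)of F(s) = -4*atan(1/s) -4*sin(t)/t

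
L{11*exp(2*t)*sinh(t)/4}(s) 11/(4*((s - 2)^2 - 1))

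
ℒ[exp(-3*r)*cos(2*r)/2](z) (z + 3)/(2*((z + 3)^2 + 4))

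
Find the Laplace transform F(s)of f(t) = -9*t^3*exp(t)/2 -27/(s - 1)^4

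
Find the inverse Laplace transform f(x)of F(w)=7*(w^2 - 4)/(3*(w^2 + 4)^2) 7*x*cos(2*x)/3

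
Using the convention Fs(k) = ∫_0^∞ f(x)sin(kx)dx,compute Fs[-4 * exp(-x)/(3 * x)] -4 * atan(k)/3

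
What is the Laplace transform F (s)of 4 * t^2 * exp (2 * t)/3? 8/ (3 * (s - 2)^3)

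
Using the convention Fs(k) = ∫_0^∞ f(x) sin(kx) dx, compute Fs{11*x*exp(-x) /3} 22*k/(3*(k^2+1) ^2) 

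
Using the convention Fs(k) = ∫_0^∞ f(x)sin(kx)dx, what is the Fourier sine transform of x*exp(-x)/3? 2*k/(3*(k^2 + 1)^2)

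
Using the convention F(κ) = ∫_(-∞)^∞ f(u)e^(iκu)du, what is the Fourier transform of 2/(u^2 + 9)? 2 * pi * exp(-3 * Abs(κ))/3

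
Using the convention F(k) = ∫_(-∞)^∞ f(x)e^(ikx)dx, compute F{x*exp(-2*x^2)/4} sqrt(2)*I*sqrt(pi)*k*exp(-k^2/8)/32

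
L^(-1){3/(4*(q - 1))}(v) 3*exp(v)/4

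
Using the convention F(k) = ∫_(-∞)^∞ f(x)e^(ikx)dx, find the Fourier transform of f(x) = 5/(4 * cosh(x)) 5 * pi/(4 * cosh(pi * k/2))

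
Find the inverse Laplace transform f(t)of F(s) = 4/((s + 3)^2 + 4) 2 * exp(-3 * t) * sin(2 * t)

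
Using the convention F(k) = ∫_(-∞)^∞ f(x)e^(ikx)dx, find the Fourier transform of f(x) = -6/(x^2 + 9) -2 * pi * exp(-3 * Abs(k))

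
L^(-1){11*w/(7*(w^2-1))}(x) 11*cosh(x)/7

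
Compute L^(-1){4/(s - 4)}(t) 4*exp(4*t)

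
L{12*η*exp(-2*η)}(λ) 12/(λ + 2)^2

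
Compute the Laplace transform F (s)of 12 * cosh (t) 12 * s/ (s^2-1)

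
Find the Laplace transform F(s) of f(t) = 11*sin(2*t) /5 22/(5*(s^2+4) ) 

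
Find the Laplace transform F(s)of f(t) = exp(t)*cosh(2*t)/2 (s - 1)/(2*((s - 1)^2 - 4))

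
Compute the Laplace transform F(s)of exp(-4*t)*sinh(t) 1/((s + 4)^2 - 1)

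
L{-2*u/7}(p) -2/(7*p^2)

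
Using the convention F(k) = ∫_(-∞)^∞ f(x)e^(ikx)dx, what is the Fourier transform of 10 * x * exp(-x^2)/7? 5 * I * sqrt(pi) * k * exp(-k^2/4)/7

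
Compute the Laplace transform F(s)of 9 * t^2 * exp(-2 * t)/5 18/(5 * (s+2)^3)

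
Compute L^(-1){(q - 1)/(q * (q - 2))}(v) exp(v) * cosh(v)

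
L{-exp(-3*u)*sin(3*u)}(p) -3/((p+3)^2+9)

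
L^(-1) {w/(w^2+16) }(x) cos(4 * x) 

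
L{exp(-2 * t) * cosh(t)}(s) (s + 2)/((s + 2)^2 - 1)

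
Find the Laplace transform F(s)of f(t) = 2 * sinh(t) 2/(s^2-1)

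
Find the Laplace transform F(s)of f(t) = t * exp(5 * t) (s - 5)^(-2)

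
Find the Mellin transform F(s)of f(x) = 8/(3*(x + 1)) 8*pi*csc(pi*s)/3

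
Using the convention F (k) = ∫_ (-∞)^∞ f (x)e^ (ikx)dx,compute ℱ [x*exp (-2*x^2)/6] sqrt (2)*I*sqrt (pi)*k*exp (-k^2/8)/48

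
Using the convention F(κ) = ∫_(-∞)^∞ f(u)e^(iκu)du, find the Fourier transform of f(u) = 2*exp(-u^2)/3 2*sqrt(pi)*exp(-κ^2/4)/3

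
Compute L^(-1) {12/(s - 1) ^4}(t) 2*t^3*exp(t) 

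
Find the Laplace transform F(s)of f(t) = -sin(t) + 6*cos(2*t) 6*s/(s^2 + 4) - 1/(s^2 + 1)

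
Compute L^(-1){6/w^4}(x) x^3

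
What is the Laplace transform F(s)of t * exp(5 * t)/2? 1/(2 * (s - 5)^2)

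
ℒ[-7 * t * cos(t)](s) 7 * (1 - s^2)/(s^2 + 1)^2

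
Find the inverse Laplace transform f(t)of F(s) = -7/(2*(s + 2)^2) -7*t*exp(-2*t)/2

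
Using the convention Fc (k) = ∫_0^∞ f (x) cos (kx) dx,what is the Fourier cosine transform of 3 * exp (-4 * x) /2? 6/ (k^2 + 16) 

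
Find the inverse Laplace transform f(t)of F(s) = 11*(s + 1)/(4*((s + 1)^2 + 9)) 11*exp(-t)*cos(3*t)/4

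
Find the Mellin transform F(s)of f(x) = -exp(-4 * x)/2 -gamma(s)/(2 * 2^(2 * s))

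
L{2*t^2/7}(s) 4/(7*s^3)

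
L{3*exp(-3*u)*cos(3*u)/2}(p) 3*(p+3)/(2*((p+3)^2+9))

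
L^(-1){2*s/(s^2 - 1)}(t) 2*cosh(t)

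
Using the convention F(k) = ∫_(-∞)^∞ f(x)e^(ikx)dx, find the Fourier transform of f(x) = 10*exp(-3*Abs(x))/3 20/(k^2 + 9)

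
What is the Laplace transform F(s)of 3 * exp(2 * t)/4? 3/(4 * (s - 2))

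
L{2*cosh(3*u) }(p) 2*p/(p^2 - 9) 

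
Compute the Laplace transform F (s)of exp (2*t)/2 1/ (2*(s - 2))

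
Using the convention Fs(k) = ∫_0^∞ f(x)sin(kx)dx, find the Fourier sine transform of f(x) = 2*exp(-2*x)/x 2*atan(k/2)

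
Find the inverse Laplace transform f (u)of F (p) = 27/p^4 9*u^3/2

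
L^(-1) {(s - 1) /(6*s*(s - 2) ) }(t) exp(t)*cosh(t) /6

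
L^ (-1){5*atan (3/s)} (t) 5*sin (3*t)/t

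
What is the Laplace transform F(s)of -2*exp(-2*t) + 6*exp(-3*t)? 6/(s + 3) - 2/(s + 2)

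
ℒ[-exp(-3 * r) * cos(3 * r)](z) (-z - 3)/((z+3)^2+9)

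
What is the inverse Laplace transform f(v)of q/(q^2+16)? cos(4 * v)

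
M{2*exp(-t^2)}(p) gamma(p/2)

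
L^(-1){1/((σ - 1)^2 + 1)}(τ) exp(τ) * sin(τ)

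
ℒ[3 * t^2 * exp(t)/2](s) 3/(s - 1)^3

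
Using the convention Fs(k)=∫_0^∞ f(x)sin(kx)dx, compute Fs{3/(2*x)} 3*pi/4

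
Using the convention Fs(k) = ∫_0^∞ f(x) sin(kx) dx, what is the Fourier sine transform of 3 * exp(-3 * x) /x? 3 * atan(k/3) 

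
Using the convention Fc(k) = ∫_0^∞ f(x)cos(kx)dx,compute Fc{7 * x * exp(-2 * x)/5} 7 * (4 - k^2)/(5 * (k^2 + 4)^2)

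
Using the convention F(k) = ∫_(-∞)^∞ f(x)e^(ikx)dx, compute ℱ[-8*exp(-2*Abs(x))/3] -32/(3*k^2 + 12)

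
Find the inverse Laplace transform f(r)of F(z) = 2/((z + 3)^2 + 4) exp(-3*r)*sin(2*r)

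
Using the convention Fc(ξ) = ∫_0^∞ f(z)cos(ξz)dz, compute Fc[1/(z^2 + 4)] pi * exp(-2 * ξ)/4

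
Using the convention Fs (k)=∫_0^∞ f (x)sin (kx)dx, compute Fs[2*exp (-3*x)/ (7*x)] 2*atan (k/3)/7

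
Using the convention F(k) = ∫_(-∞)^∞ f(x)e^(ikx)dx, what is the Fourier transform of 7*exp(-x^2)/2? 7*sqrt(pi)*exp(-k^2/4)/2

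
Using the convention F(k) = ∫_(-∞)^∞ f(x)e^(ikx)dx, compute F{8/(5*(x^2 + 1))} 8*pi*exp(-Abs(k))/5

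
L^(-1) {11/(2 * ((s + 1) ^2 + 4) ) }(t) 11 * exp(-t) * sin(2 * t) /4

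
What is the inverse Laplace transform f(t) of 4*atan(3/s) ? 4*sin(3*t) /t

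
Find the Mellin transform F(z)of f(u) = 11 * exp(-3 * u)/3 11 * gamma(z)/(3 * 3^z)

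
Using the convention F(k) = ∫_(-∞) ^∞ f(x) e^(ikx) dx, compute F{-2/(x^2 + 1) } -2 * pi * exp(-Abs(k) ) 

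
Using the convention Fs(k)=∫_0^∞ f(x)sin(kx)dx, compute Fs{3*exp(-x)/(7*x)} 3*atan(k)/7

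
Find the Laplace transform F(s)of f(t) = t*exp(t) (s - 1)^(-2)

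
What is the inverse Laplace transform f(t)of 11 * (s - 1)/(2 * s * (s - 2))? 11 * exp(t) * cosh(t)/2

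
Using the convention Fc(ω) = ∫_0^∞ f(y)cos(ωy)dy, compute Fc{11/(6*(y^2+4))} 11*pi*exp(-2*ω)/24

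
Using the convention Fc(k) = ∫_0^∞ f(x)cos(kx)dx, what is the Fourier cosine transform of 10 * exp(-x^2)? 5 * sqrt(pi) * exp(-k^2/4)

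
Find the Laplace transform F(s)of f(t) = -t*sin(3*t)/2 -3*s/(s^2 + 9)^2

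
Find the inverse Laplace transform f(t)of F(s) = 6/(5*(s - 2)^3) 3*t^2*exp(2*t)/5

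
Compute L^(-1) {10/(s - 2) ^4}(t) 5*t^3*exp(2*t) /3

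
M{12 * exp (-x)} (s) 12 * gamma (s)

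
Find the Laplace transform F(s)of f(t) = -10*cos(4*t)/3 -10*s/(3*s^2 + 48)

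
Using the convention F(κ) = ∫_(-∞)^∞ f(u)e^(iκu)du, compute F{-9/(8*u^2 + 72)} -3*pi*exp(-3*Abs(κ))/8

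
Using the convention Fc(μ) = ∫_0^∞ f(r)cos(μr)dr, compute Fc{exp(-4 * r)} 4/(μ^2 + 16)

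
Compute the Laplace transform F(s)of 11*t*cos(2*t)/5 11*(s^2 - 4)/(5*(s^2 + 4)^2)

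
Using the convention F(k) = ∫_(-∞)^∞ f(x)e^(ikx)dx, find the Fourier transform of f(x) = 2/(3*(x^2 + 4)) pi*exp(-2*Abs(k))/3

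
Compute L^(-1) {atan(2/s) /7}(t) sin(2*t) /(7*t) 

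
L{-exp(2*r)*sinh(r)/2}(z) -1/(2*(z - 2)^2-2)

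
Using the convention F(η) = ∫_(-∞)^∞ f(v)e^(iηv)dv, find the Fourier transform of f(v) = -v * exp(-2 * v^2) -sqrt(2) * I * sqrt(pi) * η * exp(-η^2/8)/8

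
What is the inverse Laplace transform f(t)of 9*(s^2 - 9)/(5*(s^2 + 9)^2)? 9*t*cos(3*t)/5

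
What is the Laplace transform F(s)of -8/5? -8/(5 * s)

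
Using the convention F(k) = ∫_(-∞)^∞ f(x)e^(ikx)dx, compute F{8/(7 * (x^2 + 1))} 8 * pi * exp(-Abs(k))/7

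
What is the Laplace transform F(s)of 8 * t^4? 192/s^5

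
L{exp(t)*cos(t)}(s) (s - 1)/((s - 1)^2 + 1)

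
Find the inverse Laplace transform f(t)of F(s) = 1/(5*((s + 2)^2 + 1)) exp(-2*t)*sin(t)/5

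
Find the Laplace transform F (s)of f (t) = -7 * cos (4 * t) -7 * s/ (s^2 + 16)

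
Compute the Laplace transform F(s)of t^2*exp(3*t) 2/(s - 3)^3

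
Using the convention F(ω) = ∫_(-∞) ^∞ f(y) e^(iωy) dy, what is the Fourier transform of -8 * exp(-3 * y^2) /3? -8 * sqrt(3) * sqrt(pi) * exp(-ω^2/12) /9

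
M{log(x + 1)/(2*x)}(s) -pi*csc(pi*s)/(2*s - 2)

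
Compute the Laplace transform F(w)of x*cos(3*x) (w^2 - 9)/(w^2 + 9)^2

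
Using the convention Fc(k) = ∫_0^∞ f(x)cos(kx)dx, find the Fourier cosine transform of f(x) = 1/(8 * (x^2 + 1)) pi * exp(-k)/16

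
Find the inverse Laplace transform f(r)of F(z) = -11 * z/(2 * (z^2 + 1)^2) -11 * r * sin(r)/4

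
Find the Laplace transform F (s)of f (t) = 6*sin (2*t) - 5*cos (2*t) 12/ (s^2+4) - 5*s/ (s^2+4)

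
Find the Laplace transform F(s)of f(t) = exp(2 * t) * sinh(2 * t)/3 2/(3 * s * (s - 4))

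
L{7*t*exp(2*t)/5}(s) 7/(5*(s - 2)^2)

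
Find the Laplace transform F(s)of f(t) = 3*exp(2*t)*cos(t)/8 3*(s - 2)/(8*((s - 2)^2+1))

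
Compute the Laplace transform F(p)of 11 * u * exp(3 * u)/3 11/(3 * (p - 3)^2)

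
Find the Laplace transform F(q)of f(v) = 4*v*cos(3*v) 4*(q^2 - 9)/(q^2 + 9)^2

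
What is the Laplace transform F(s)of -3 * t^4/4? -18/s^5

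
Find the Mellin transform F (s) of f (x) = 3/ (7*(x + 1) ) 3*pi*csc (pi*s) /7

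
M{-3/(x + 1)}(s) -3 * pi * csc(pi * s)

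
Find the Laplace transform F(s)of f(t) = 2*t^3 12/s^4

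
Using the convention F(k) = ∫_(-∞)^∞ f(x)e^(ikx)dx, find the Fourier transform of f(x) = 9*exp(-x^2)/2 9*sqrt(pi)*exp(-k^2/4)/2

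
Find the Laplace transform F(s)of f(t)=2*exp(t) 2/(s - 1)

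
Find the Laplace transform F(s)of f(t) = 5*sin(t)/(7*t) 5*atan(1/s)/7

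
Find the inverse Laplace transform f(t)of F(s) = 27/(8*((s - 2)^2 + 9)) 9*exp(2*t)*sin(3*t)/8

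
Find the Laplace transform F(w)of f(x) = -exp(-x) -1/(w + 1)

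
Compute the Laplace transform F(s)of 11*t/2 11/(2*s^2)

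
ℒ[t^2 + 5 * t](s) 2/s^3 + 5/s^2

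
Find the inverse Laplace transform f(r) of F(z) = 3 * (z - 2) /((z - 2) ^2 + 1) 3 * exp(2 * r) * cos(r) 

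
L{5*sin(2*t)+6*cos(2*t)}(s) 6*s/(s^2+4)+10/(s^2+4)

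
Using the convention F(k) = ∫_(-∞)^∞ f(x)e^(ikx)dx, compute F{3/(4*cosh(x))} 3*pi/(4*cosh(pi*k/2))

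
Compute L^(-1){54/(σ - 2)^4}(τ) 9*τ^3*exp(2*τ)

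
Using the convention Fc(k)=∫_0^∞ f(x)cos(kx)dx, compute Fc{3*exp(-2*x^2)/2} 3*sqrt(2)*sqrt(pi)*exp(-k^2/8)/8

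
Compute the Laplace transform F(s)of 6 6/s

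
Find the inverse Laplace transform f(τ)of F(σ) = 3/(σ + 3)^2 3*τ*exp(-3*τ)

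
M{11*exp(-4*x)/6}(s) 11*gamma(s)/(6*2^(2*s))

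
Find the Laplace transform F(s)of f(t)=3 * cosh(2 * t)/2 3 * s/(2 * (s^2 - 4))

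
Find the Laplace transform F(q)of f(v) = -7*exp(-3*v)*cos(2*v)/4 7*(-q - 3)/(4*((q+3)^2+4))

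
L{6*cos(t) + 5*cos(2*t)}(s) 6*s/(s^2 + 1) + 5*s/(s^2 + 4)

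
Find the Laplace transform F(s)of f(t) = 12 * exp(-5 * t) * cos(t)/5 12 * (s + 5)/(5 * ((s + 5)^2 + 1))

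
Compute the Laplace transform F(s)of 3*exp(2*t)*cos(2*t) 3*(s - 2)/((s - 2)^2 + 4)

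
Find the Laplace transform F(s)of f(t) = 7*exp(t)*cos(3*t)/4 7*(s - 1)/(4*((s - 1)^2 + 9))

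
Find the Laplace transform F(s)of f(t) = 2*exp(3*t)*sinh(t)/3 2/(3*((s - 3)^2 - 1))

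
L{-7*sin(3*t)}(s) -21/(s^2+9)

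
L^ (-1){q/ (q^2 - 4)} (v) cosh (2*v)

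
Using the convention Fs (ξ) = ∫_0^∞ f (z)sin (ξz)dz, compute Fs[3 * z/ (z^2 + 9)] 3 * pi * exp (-3 * ξ)/2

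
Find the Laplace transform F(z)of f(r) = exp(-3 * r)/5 1/(5 * (z + 3))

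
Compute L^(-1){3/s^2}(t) 3 * t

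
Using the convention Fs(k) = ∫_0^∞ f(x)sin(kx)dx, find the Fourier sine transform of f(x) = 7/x 7 * pi/2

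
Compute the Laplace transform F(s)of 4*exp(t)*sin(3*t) 12/((s - 1)^2 + 9)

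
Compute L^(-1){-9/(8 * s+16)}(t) -9 * exp(-2 * t)/8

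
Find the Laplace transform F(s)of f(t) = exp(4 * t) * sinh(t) 1/((s - 4)^2 - 1)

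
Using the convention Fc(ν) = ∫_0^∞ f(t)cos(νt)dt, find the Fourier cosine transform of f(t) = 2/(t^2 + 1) pi * exp(-ν)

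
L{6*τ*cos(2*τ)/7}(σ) 6*(σ^2-4)/(7*(σ^2 + 4)^2)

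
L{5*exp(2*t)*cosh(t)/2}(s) 5*(s - 2)/(2*((s - 2)^2 - 1))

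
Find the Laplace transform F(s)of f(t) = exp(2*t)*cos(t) (s - 2)/((s - 2)^2 + 1)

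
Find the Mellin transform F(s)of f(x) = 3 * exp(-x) 3 * gamma(s)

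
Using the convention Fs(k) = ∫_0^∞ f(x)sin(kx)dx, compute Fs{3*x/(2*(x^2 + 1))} 3*pi*exp(-k)/4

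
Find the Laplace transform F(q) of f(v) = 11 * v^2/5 22/(5 * q^3) 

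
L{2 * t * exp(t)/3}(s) 2/(3 * (s - 1)^2)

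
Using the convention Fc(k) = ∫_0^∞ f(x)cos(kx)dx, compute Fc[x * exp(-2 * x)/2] (4 - k^2)/(2 * (k^2+4)^2)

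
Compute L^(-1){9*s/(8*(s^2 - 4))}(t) 9*cosh(2*t)/8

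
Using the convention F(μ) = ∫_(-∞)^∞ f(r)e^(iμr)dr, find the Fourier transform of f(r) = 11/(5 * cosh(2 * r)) 11 * pi/(10 * cosh(pi * μ/4))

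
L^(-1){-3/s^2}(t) -3*t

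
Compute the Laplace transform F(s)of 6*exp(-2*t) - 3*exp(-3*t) 6/(s + 2) - 3/(s + 3)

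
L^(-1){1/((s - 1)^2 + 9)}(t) exp(t)*sin(3*t)/3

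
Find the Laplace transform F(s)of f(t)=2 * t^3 12/s^4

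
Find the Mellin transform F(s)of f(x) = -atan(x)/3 pi * sec(pi * s/2)/(6 * s)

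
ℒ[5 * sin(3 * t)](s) 15/(s^2 + 9)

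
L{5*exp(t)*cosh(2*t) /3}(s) 5*(s - 1) /(3*((s - 1) ^2-4) ) 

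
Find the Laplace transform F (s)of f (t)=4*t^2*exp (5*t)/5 8/ (5*(s - 5)^3)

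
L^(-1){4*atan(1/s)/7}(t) 4*sin(t)/(7*t)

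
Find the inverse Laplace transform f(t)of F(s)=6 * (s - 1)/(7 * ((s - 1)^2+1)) 6 * exp(t) * cos(t)/7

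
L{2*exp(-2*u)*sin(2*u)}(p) 4/((p + 2)^2 + 4)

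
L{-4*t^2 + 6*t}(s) 6/s^2-8/s^3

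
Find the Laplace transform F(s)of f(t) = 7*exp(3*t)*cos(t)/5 7*(s - 3)/(5*((s - 3)^2 + 1))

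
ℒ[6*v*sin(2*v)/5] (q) 24*q/(5*(q^2+4)^2)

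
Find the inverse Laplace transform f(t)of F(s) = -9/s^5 -3 * t^4/8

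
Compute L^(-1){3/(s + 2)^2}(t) 3 * t * exp(-2 * t)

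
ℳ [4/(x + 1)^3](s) 2*pi*(s - 2)*(s - 1)/sin(pi*s)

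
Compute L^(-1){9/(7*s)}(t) 9/7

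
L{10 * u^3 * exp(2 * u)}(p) 60/(p - 2)^4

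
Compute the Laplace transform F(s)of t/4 1/(4 * s^2)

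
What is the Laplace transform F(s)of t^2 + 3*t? 3/s^2 + 2/s^3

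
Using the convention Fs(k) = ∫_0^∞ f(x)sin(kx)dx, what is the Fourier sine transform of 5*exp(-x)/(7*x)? 5*atan(k)/7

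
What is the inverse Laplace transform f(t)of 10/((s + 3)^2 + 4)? 5*exp(-3*t)*sin(2*t)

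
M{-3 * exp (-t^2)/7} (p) -3 * gamma (p/2)/14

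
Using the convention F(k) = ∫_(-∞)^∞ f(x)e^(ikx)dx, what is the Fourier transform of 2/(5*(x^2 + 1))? 2*pi*exp(-Abs(k))/5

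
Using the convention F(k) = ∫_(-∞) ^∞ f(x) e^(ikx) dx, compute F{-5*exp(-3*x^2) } -5*sqrt(3)*sqrt(pi)*exp(-k^2/12) /3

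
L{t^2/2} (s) s^ (-3)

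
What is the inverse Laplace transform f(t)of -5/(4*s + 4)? -5*exp(-t)/4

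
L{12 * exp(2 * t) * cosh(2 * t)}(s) 12 * (s - 2)/(s * (s - 4))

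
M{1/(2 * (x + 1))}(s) pi * csc(pi * s)/2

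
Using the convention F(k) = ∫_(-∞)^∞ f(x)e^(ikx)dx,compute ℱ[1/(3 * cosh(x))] pi/(3 * cosh(pi * k/2))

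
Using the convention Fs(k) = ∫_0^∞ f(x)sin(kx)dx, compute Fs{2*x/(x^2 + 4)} pi*exp(-2*k)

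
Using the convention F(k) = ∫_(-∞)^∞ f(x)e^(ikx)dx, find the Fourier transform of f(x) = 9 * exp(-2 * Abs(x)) 36/(k^2 + 4)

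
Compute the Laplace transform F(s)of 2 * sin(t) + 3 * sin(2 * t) 2/(s^2 + 1) + 6/(s^2 + 4)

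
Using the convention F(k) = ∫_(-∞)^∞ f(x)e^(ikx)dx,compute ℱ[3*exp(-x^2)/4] 3*sqrt(pi)*exp(-k^2/4)/4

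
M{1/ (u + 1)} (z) pi * csc (pi * z)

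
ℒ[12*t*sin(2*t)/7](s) 48*s/(7*(s^2 + 4)^2)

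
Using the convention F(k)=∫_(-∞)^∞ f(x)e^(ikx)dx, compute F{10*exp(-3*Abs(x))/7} 60/(7*(k^2 + 9))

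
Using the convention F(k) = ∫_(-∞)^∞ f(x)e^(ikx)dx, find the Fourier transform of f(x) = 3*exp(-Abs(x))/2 3/(k^2 + 1)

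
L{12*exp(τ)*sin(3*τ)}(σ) 36/((σ - 1)^2+9)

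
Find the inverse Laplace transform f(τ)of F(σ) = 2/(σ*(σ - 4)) exp(2*τ)*sinh(2*τ)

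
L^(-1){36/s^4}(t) 6 * t^3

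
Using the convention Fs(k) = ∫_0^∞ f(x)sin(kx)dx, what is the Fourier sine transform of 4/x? 2*pi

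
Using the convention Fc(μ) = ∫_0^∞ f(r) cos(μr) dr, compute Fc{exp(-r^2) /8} sqrt(pi) * exp(-μ^2/4) /16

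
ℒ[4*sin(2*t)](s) 8/(s^2 + 4)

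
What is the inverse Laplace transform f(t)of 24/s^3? 12*t^2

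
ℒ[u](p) p^(-2)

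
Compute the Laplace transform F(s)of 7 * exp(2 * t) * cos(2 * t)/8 7 * (s - 2)/(8 * ((s - 2)^2 + 4))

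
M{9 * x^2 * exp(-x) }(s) 9 * gamma(s+2) 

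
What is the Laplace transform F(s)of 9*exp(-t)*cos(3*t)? 9*(s + 1)/((s + 1)^2 + 9)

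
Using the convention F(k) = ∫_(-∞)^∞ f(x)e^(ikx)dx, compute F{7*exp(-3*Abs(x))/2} 21/(k^2 + 9)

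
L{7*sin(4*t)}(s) 28/(s^2 + 16)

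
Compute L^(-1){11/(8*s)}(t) 11/8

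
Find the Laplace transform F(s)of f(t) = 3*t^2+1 1/s+6/s^3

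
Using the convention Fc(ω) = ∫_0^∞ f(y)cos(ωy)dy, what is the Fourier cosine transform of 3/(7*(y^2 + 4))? 3*pi*exp(-2*ω)/28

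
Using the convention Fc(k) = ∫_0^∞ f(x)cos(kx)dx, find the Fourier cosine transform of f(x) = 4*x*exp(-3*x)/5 4*(9 - k^2)/(5*(k^2+9)^2)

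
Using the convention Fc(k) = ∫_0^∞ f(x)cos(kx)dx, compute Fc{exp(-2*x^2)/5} sqrt(2)*sqrt(pi)*exp(-k^2/8)/20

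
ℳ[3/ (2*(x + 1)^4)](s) gamma (s)*gamma (4 - s)/4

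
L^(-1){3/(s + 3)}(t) 3*exp(-3*t)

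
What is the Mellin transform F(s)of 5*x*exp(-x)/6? 5*gamma(s + 1)/6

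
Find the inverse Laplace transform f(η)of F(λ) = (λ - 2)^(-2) η*exp(2*η)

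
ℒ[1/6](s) 1/(6*s)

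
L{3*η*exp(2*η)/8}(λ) 3/(8*(λ - 2)^2)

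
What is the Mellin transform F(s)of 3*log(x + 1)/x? -3*pi*csc(pi*s)/(s - 1)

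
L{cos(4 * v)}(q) q/(q^2 + 16)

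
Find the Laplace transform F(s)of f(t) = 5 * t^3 30/s^4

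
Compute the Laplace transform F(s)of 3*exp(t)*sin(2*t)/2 3/((s - 1)^2 + 4)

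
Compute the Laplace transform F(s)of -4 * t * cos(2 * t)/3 4 * (4 - s^2)/(3 * (s^2 + 4)^2)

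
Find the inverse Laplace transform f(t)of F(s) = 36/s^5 3 * t^4/2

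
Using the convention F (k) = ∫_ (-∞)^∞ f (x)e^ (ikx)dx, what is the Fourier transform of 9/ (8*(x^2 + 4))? 9*pi*exp (-2*Abs (k))/16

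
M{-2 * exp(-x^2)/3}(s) -gamma(s/2)/3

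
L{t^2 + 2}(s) 2/s + 2/s^3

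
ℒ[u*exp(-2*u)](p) (p + 2)^(-2)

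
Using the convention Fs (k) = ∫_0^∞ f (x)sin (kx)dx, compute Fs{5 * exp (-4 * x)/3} 5 * k/ (3 * (k^2 + 16))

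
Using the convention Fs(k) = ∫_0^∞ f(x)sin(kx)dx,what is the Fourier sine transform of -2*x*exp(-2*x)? -8*k/(k^2 + 4)^2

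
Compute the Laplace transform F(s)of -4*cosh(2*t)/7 -4*s/(7*s^2 - 28)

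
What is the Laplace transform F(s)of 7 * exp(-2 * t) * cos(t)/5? 7 * (s + 2)/(5 * ((s + 2)^2 + 1))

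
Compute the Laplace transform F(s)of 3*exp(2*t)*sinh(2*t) 6/(s*(s - 4))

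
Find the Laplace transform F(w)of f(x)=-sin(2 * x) -2/(w^2 + 4)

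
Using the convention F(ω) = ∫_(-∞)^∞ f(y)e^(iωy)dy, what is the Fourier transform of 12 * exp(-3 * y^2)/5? 4 * sqrt(3) * sqrt(pi) * exp(-ω^2/12)/5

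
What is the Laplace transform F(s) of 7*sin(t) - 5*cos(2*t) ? 7/(s^2 + 1) - 5*s/(s^2 + 4) 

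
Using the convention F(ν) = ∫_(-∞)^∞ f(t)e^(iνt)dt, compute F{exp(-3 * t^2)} sqrt(3) * sqrt(pi) * exp(-ν^2/12)/3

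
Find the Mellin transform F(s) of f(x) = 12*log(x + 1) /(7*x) -12*pi*csc(pi*s) /(7*s - 7) 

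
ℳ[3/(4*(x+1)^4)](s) gamma(s)*gamma(4 - s)/8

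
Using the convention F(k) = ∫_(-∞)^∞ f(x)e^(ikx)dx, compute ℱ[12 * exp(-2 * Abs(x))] 48/(k^2 + 4)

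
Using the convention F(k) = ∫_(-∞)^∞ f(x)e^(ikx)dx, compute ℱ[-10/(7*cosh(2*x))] -5*pi/(7*cosh(pi*k/4))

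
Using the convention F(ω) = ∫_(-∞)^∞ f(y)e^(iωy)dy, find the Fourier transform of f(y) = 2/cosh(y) 2*pi/cosh(pi*ω/2)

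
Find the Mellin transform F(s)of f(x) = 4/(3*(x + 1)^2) -4*pi*(s - 1)/(3*sin(pi*s))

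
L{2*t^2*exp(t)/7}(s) 4/(7*(s - 1)^3)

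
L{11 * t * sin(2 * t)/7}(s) 44 * s/(7 * (s^2 + 4)^2)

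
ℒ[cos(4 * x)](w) w/(w^2+16)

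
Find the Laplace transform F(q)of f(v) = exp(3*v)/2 1/(2*(q - 3))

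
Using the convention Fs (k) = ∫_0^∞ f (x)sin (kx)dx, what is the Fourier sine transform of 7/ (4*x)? 7*pi/8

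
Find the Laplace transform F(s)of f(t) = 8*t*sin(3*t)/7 48*s/(7*(s^2 + 9)^2)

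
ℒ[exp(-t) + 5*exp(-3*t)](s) 5/(s + 3) + 1/(s + 1)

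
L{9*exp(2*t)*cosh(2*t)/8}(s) 9*(s - 2)/(8*s*(s - 4))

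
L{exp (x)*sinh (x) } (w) 1/ (w*(w - 2) ) 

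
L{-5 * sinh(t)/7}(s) -5/(7 * s^2-7)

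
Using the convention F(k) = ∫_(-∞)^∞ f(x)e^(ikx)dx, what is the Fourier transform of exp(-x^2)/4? sqrt(pi) * exp(-k^2/4)/4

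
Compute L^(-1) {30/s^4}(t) 5*t^3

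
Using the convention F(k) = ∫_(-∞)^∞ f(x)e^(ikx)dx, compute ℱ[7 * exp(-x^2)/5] 7 * sqrt(pi) * exp(-k^2/4)/5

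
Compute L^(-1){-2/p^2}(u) -2*u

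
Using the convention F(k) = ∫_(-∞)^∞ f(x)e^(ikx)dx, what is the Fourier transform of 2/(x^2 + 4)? pi * exp(-2 * Abs(k))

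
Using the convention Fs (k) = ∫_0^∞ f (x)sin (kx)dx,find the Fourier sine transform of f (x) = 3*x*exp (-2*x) 12*k/ (k^2 + 4)^2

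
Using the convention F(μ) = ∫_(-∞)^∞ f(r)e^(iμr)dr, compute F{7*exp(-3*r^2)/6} 7*sqrt(3)*sqrt(pi)*exp(-μ^2/12)/18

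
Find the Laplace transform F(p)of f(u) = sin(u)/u atan(1/p)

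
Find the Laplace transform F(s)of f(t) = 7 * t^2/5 14/(5 * s^3)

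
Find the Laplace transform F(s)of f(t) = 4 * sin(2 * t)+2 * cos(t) 8/(s^2+4)+2 * s/(s^2+1)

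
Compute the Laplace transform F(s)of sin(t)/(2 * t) atan(1/s)/2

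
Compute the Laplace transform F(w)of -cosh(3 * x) -w/(w^2-9)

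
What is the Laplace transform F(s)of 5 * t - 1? 5/s^2 - 1/s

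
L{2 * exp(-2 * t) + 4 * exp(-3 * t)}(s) 2/(s + 2) + 4/(s + 3)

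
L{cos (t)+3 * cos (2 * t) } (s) s/ (s^2+1)+3 * s/ (s^2+4) 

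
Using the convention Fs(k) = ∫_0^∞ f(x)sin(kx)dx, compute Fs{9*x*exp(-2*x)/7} 36*k/(7*(k^2 + 4)^2)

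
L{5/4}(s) 5/(4 * s)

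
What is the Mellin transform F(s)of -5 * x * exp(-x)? -5 * gamma(s+1)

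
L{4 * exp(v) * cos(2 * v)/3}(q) 4 * (q - 1)/(3 * ((q - 1)^2 + 4))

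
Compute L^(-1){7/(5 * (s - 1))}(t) 7 * exp(t)/5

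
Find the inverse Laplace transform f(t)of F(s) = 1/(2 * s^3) t^2/4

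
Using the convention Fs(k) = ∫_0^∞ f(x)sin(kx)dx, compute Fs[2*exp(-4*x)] 2*k/(k^2 + 16)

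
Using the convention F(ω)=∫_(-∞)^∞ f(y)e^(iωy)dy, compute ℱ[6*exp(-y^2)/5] 6*sqrt(pi)*exp(-ω^2/4)/5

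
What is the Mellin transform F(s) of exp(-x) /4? gamma(s) /4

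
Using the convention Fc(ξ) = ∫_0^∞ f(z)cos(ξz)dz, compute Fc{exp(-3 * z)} 3/(ξ^2 + 9)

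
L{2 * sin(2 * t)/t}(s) 2 * atan(2/s)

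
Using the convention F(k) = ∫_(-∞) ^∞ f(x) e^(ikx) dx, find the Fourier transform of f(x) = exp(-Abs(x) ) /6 1/(3 * (k^2 + 1) ) 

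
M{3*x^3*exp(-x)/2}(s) 3*gamma(s + 3)/2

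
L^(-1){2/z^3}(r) r^2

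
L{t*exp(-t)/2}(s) 1/(2*(s + 1)^2)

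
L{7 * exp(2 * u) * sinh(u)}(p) 7/((p - 2)^2 - 1)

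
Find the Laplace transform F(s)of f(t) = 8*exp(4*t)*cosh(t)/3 8*(s - 4)/(3*((s - 4)^2 - 1))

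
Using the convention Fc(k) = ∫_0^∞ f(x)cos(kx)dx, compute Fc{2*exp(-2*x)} 4/(k^2 + 4)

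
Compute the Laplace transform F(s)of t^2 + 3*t 3/s^2 + 2/s^3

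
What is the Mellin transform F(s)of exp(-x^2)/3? gamma(s/2)/6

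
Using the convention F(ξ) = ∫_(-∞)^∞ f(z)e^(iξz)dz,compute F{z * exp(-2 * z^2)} sqrt(2) * I * sqrt(pi) * ξ * exp(-ξ^2/8)/8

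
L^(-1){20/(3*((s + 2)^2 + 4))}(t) 10*exp(-2*t)*sin(2*t)/3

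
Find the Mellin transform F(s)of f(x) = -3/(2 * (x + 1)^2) 3 * pi * (s - 1)/(2 * sin(pi * s))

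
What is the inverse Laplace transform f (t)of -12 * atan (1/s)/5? -12 * sin (t)/ (5 * t)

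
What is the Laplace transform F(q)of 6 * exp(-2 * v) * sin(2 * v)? 12/((q + 2)^2 + 4)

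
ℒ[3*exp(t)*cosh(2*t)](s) 3*(s - 1)/((s - 1)^2-4)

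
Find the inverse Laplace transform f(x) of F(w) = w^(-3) x^2/2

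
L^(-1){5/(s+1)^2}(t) 5 * t * exp(-t)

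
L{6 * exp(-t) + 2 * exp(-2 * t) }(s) 6/(s + 1) + 2/(s + 2) 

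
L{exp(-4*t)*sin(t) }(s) 1/((s + 4) ^2 + 1) 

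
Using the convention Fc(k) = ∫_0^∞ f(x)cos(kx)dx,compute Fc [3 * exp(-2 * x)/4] 3/(2 * (k^2 + 4))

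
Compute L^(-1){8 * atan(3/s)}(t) 8 * sin(3 * t)/t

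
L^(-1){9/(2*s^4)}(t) 3*t^3/4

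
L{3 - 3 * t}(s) 3/s - 3/s^2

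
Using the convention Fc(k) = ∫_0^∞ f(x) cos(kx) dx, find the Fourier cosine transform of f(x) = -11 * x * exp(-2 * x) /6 11 * (k^2 - 4) /(6 * (k^2 + 4) ^2) 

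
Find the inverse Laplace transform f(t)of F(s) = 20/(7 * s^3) 10 * t^2/7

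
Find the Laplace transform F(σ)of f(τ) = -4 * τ -4/σ^2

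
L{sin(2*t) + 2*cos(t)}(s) 2/(s^2 + 4) + 2*s/(s^2 + 1)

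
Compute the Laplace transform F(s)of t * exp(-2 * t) (s + 2)^(-2)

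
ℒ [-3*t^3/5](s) -18/(5*s^4)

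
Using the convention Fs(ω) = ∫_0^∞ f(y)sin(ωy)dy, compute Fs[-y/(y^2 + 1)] -pi * exp(-ω)/2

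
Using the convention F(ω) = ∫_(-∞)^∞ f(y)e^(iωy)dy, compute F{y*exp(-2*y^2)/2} sqrt(2)*I*sqrt(pi)*ω*exp(-ω^2/8)/16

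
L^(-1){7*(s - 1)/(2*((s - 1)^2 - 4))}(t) 7*exp(t)*cosh(2*t)/2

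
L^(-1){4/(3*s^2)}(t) 4*t/3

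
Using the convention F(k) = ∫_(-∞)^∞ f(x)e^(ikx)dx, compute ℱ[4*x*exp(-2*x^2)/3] sqrt(2)*I*sqrt(pi)*k*exp(-k^2/8)/6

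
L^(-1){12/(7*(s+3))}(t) 12*exp(-3*t)/7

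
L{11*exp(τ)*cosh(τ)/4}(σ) 11*(σ - 1)/(4*σ*(σ - 2))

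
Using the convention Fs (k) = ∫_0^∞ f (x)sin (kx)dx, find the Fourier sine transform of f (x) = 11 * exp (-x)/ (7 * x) 11 * atan (k)/7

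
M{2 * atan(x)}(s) -pi * sec(pi * s/2)/s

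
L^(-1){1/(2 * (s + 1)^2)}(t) t * exp(-t)/2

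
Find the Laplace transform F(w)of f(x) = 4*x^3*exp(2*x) 24/(w - 2)^4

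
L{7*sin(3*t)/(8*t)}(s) 7*atan(3/s)/8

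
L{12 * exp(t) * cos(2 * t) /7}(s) 12 * (s - 1) /(7 * ((s - 1) ^2 + 4) ) 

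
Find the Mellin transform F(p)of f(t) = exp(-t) gamma(p)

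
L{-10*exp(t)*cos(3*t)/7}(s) 10*(1 - s)/(7*((s - 1)^2+9))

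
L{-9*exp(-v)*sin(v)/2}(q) -9/(2*(q+1)^2+2)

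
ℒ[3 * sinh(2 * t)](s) 6/(s^2 - 4)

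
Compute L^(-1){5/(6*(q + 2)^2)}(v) 5*v*exp(-2*v)/6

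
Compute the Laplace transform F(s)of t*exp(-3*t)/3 1/(3*(s + 3)^2)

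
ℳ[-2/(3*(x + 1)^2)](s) 2*pi*(s - 1)/(3*sin(pi*s))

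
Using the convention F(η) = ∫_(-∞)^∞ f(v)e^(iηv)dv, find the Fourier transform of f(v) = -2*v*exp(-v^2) -I*sqrt(pi)*η*exp(-η^2/4)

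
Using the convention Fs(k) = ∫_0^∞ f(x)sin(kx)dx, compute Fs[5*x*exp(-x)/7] 10*k/(7*(k^2+1)^2)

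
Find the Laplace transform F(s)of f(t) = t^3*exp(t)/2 3/(s - 1)^4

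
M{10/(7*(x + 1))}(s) 10*pi*csc(pi*s)/7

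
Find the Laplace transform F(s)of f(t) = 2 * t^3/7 12/(7 * s^4)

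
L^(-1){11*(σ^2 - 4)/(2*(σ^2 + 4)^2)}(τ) 11*τ*cos(2*τ)/2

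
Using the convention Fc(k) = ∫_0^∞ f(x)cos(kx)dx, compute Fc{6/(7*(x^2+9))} pi*exp(-3*k)/7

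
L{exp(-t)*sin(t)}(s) 1/((s + 1)^2 + 1)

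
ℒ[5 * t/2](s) 5/(2 * s^2)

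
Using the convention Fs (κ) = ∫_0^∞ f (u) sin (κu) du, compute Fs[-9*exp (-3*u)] -9*κ/ (κ^2+9) 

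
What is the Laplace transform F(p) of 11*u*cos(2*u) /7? 11*(p^2 - 4) /(7*(p^2 + 4) ^2) 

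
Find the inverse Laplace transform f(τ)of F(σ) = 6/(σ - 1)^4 τ^3*exp(τ)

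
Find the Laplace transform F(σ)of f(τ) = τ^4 24/σ^5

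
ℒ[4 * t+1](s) 4/s^2+1/s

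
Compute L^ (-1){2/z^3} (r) r^2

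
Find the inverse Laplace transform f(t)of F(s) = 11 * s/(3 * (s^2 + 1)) 11 * cos(t)/3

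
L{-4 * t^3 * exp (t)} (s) -24/ (s - 1)^4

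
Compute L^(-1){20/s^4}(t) 10*t^3/3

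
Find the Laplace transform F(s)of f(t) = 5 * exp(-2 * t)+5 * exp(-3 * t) 5/(s+2)+5/(s+3)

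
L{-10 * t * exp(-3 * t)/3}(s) -10/(3 * (s + 3)^2)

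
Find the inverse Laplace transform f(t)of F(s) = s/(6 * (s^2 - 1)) cosh(t)/6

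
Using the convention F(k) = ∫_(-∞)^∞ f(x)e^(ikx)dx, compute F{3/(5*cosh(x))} 3*pi/(5*cosh(pi*k/2))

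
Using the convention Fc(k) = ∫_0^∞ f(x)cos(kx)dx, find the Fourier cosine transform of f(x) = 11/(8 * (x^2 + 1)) 11 * pi * exp(-k)/16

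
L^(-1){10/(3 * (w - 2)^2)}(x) 10 * x * exp(2 * x)/3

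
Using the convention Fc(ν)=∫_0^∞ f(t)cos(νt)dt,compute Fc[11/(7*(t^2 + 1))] 11*pi*exp(-ν)/14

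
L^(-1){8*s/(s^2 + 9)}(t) 8*cos(3*t)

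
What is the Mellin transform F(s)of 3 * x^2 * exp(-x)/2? 3 * gamma(s + 2)/2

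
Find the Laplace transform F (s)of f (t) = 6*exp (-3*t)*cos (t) 6*(s + 3)/ ( (s + 3)^2 + 1)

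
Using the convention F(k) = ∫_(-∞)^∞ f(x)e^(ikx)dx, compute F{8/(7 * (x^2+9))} 8 * pi * exp(-3 * Abs(k))/21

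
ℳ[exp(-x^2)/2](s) gamma(s/2)/4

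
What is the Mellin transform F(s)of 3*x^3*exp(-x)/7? 3*gamma(s + 3)/7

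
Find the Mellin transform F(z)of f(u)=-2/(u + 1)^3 -pi*(z - 2)*(z - 1)/sin(pi*z)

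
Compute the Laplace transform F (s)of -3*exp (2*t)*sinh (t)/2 -3/ (2*(s - 2)^2 - 2)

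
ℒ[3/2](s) 3/(2*s) 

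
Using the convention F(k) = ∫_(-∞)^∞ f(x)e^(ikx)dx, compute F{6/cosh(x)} 6*pi/cosh(pi*k/2)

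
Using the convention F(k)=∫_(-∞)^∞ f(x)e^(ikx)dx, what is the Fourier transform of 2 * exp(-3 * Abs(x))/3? 4/(k^2+9)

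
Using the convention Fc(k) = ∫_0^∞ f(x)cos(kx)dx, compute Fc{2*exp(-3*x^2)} sqrt(3)*sqrt(pi)*exp(-k^2/12)/3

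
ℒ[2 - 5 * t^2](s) 2/s - 10/s^3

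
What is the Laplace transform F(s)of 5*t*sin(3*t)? 30*s/(s^2+9)^2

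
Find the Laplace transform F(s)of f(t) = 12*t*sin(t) 24*s/(s^2 + 1)^2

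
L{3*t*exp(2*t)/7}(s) 3/(7*(s - 2)^2)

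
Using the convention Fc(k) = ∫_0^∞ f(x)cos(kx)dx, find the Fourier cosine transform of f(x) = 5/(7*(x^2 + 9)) 5*pi*exp(-3*k)/42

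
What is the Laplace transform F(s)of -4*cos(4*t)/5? -4*s/(5*s^2+80)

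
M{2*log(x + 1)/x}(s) -2*pi*csc(pi*s)/(s - 1)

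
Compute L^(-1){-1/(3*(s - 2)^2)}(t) -t*exp(2*t)/3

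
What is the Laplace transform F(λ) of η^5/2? 60/λ^6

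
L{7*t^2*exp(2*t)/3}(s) 14/(3*(s - 2)^3)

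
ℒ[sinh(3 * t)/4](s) 3/(4 * (s^2 - 9))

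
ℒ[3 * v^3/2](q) 9/q^4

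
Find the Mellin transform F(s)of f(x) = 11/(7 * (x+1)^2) -11 * pi * (s - 1)/(7 * sin(pi * s))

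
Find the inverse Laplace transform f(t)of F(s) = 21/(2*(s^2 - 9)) 7*sinh(3*t)/2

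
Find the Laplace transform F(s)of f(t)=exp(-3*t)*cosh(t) (s + 3)/((s + 3)^2 - 1)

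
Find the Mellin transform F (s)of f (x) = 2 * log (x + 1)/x -2 * pi * csc (pi * s)/ (s - 1)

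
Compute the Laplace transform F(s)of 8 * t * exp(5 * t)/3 8/(3 * (s - 5)^2)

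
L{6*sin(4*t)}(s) 24/(s^2 + 16)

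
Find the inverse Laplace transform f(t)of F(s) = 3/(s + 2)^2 3*t*exp(-2*t)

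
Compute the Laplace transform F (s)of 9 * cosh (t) 9 * s/ (s^2 - 1)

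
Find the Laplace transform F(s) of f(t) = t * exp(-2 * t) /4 1/(4 * (s + 2) ^2) 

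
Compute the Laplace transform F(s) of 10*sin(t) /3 10/(3*(s^2 + 1) ) 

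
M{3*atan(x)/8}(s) -3*pi*sec(pi*s/2)/(16*s)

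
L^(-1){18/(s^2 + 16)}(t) 9 * sin(4 * t)/2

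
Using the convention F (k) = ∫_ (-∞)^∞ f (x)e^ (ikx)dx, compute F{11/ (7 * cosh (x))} 11 * pi/ (7 * cosh (pi * k/2))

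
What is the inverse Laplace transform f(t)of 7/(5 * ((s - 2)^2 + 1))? 7 * exp(2 * t) * sin(t)/5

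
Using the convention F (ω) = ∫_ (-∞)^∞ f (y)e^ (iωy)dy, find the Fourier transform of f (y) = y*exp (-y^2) I*sqrt (pi)*ω*exp (-ω^2/4)/2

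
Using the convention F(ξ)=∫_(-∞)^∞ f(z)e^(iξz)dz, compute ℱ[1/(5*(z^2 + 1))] pi*exp(-Abs(ξ))/5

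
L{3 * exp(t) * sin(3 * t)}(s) 9/((s - 1)^2 + 9)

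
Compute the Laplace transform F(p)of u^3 6/p^4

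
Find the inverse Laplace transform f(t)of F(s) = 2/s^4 t^3/3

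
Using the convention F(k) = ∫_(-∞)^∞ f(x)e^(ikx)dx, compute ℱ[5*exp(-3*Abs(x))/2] 15/(k^2+9)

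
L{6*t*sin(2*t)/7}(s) 24*s/(7*(s^2 + 4)^2)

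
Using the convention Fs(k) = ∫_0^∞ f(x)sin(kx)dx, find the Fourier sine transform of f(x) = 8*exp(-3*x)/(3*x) 8*atan(k/3)/3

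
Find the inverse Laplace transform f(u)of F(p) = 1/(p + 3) exp(-3 * u)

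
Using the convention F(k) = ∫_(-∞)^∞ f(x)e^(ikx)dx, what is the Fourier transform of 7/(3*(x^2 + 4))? 7*pi*exp(-2*Abs(k))/6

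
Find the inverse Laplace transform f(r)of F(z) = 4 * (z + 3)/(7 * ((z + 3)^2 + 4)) 4 * exp(-3 * r) * cos(2 * r)/7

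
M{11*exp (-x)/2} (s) 11*gamma (s)/2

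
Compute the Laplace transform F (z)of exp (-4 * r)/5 1/ (5 * (z + 4))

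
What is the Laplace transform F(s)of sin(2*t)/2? 1/(s^2 + 4)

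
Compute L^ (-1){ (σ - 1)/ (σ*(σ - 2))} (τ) exp (τ)*cosh (τ)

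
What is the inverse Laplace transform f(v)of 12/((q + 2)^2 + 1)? 12*exp(-2*v)*sin(v)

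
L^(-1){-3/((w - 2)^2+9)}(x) -exp(2*x)*sin(3*x)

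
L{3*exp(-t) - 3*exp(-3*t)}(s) 3/(s + 1) - 3/(s + 3)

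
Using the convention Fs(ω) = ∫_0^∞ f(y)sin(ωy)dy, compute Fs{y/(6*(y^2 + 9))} pi*exp(-3*ω)/12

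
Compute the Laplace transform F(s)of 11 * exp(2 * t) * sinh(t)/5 11/(5 * ((s - 2)^2 - 1))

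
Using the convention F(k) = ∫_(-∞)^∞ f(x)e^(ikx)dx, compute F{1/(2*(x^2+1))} pi*exp(-Abs(k))/2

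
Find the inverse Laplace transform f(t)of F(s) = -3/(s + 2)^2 -3*t*exp(-2*t)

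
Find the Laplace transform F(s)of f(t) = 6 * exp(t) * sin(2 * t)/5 12/(5 * ((s - 1)^2 + 4))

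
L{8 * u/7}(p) 8/(7 * p^2)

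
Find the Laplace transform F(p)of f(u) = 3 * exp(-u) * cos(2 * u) 3 * (p + 1)/((p + 1)^2 + 4)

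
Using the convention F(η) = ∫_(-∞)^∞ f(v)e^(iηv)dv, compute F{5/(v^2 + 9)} 5*pi*exp(-3*Abs(η))/3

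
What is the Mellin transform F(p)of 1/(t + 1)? pi * csc(pi * p)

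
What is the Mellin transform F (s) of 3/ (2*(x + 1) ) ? 3*pi*csc (pi*s) /2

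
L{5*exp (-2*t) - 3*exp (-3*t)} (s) 5/ (s + 2) - 3/ (s + 3)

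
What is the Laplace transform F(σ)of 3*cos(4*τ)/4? 3*σ/(4*(σ^2 + 16))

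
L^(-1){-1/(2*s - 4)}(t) -exp(2*t)/2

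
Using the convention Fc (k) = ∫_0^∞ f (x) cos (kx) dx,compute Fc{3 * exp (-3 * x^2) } sqrt (3) * sqrt (pi) * exp (-k^2/12) /2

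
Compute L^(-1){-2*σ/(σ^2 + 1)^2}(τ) -τ*sin(τ)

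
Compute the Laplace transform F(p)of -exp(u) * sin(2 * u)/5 -2/(5 * (p - 1)^2 + 20)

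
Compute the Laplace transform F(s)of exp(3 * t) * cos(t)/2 (s - 3)/(2 * ((s - 3)^2+1))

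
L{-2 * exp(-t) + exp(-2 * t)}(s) 1/(s + 2) - 2/(s + 1)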